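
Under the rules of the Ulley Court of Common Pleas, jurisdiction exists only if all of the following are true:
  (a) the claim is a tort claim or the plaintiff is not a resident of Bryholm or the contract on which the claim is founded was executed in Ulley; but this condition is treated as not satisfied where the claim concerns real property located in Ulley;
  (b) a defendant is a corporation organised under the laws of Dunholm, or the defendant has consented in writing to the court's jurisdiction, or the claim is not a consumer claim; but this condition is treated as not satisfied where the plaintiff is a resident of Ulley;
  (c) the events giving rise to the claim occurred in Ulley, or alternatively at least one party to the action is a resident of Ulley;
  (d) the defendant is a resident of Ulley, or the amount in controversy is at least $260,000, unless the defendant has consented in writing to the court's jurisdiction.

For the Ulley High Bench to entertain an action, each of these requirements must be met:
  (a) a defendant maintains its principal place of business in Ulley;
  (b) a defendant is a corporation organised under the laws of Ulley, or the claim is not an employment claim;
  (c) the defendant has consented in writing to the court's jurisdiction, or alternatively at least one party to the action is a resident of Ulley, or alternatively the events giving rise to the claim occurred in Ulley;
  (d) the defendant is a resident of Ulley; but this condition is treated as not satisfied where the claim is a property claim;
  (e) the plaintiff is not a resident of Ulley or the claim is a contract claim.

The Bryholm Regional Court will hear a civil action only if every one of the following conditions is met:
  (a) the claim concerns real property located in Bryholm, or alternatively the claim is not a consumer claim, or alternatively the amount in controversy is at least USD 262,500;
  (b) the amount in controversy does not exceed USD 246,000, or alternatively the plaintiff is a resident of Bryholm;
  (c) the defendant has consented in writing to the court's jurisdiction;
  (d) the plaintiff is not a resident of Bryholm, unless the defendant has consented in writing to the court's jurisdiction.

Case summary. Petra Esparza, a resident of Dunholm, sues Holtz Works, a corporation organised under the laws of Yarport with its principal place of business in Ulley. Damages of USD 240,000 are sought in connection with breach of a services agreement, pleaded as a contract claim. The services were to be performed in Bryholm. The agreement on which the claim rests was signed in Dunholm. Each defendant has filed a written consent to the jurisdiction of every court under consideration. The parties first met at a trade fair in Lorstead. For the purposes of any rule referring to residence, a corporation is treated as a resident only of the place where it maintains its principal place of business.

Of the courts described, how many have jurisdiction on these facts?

The Ulley Court of Common Pleas:
  (a) The plaintiff resides in Dunholm, which is not Bryholm — that alternative is enough. The carve-out does not apply: the claim does not concern real property. Satisfied.
  (b) Every defendant has filed written consent — that alternative is enough. The carve-out does not apply: the plaintiff resides in Dunholm, not Ulley. Satisfied.
  (c) Holtz Works resides in Ulley, so one alternative holds. Condition met.
  (d) The defendant resides in Ulley, which satisfies one of the alternatives. Condition met.
  → Jurisdiction lies.
The Ulley High Bench:
  (a) Holtz Works has its principal place of business in Ulley. Satisfied.
  (b) The claim is a contract claim, not an employment claim, so this disjunct is met. Satisfied.
  (c) Every defendant has filed written consent, which satisfies one of the alternatives. Met.
  (d) The defendant resides in Ulley. The carve-out does not apply: the claim is a contract claim, not a property claim. Condition met.
  (e) The plaintiff resides in Dunholm, which is not Ulley — that alternative is enough. Met.
  → All conditions met; jurisdiction exists.
The Bryholm Regional Court:
  (a) The claim is a contract claim, not a consumer claim, so one alternative holds. Condition met.
  (b) The amount in controversy is USD 240,000, within the $246,000 ceiling — that alternative is enough. Satisfied.
  (c) Every defendant has filed written consent. Condition met.
  (d) The plaintiff resides in Dunholm, which is not Bryholm. Condition met.
  → All conditions met; jurisdiction exists.
Courts with jurisdiction: the Ulley Court of Common Pleas, the Ulley High Bench, the Bryholm Regional Court — 3 in total.

3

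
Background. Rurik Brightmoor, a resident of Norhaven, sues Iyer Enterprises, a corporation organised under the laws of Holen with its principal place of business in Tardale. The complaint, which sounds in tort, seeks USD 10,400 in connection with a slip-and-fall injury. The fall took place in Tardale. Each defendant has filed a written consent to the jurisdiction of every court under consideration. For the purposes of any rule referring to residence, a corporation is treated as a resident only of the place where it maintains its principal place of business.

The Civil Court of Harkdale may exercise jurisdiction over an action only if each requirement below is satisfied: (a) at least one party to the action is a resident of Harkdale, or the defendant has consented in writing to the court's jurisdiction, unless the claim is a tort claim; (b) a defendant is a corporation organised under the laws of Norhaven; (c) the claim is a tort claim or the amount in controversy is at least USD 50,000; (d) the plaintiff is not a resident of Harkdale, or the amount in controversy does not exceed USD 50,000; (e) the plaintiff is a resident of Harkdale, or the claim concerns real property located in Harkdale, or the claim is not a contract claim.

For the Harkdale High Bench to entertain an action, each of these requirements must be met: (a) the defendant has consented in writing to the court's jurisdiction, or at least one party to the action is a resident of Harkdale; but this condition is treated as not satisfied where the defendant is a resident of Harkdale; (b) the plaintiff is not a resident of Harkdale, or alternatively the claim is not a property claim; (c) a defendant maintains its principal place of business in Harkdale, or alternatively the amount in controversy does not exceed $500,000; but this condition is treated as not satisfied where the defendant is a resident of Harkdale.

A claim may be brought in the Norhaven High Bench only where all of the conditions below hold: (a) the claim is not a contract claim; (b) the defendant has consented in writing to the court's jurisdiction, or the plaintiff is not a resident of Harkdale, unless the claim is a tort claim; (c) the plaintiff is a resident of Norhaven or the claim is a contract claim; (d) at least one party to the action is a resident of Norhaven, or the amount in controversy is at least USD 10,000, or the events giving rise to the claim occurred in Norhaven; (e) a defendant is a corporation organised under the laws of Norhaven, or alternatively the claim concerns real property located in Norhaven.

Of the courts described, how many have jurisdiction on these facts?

1

The Civil Court of Harkdale:
  (a) Every defendant has filed written consent, so one alternative holds. Satisfied.
  (b) The corporate defendant(s) are organised in Holen, not Norhaven. Fails.
  (c) The claim is a tort claim — that alternative is enough. Met.
  (d) The plaintiff resides in Norhaven, which is not Harkdale, so this disjunct is met. Satisfied.
  (e) The claim is a tort claim, not a contract claim, which satisfies one of the alternatives. Condition met.
  → Not every requirement is met — no jurisdiction.
The Harkdale High Bench:
  (a) Every defendant has filed written consent — that alternative is enough. The carve-out does not apply: the defendant resides in Tardale, not Harkdale. Condition met.
  (b) The plaintiff resides in Norhaven, which is not Harkdale, so this disjunct is met. Met.
  (c) The amount in controversy is $10,400, within the USD 500,000 ceiling, which satisfies one of the alternatives. The carve-out does not apply: the defendant resides in Tardale, not Harkdale. Condition met.
  → Every requirement is satisfied — jurisdiction.
The Norhaven High Bench:
  (a) The claim is a tort claim, not a contract claim. Condition met.
  (b) Every defendant has filed written consent — that alternative is enough. Met.
  (c) The plaintiff resides in Norhaven, which satisfies one of the alternatives. Met.
  (d) Rurik Brightmoor resides in Norhaven, which satisfies one of the alternatives. Condition met.
  (e) The corporate defendant(s) are organised in Holen, not Norhaven; the claim does not concern real property — every alternative fails. Condition not met.
  → Not every requirement is met — no jurisdiction.
Courts with jurisdiction: the Harkdale High Bench — 1 in total.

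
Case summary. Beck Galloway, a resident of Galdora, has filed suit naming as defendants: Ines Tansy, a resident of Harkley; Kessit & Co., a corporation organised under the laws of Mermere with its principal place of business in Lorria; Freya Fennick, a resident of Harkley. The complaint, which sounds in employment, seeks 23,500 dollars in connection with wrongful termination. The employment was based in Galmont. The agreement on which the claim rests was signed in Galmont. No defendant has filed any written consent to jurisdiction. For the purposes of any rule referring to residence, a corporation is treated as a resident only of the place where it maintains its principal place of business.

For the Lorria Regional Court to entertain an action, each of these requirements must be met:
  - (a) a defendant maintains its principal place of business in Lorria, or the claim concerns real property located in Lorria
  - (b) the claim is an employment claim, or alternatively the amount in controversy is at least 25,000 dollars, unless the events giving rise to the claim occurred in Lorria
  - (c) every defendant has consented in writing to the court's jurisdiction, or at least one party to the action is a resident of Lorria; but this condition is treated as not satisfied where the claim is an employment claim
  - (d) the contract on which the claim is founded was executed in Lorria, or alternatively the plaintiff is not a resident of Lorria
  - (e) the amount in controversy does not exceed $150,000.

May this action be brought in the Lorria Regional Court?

The Lorria Regional Court:
  (a) Kessit & Co. has its principal place of business in Lorria, so this disjunct is met. Met.
  (b) The claim is an employment claim, so this disjunct is met. Satisfied.
  (c) Kessit & Co. resides in Lorria, so one alternative holds. However, the claim is an employment claim, which falls within the stated exception and so defeats the condition. Not satisfied.
  (d) The plaintiff resides in Galdora, which is not Lorria, so one alternative holds. Condition met.
  (e) The amount in controversy is USD 23,500, within the $150,000 ceiling. Satisfied.
  → At least one condition fails; no jurisdiction.

No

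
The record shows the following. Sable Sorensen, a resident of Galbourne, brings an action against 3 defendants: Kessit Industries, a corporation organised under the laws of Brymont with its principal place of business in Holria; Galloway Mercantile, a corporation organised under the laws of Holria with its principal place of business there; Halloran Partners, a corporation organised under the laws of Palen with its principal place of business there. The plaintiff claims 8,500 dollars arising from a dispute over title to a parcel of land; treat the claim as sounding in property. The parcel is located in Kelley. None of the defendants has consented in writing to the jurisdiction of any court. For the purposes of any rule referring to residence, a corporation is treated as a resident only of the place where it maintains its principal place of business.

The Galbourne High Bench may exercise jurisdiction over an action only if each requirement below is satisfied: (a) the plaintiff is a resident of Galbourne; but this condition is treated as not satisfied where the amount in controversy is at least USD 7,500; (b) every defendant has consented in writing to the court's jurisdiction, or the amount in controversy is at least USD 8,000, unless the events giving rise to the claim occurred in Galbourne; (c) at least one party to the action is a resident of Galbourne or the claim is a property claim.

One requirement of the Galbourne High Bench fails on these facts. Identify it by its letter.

The Galbourne High Bench:
  (a) The plaintiff resides in Galbourne. However, the amount in controversy is 8,500 dollars, which meets the USD 7,500 floor, which falls within the stated exception and so defeats the condition. Condition not met.
  (b) The amount in controversy is 8,500 dollars, which meets the $8,000 floor, which satisfies one of the alternatives. Satisfied.
  (c) Sable Sorensen resides in Galbourne, so this disjunct is met. Satisfied.
Only condition (a) fails.

(a)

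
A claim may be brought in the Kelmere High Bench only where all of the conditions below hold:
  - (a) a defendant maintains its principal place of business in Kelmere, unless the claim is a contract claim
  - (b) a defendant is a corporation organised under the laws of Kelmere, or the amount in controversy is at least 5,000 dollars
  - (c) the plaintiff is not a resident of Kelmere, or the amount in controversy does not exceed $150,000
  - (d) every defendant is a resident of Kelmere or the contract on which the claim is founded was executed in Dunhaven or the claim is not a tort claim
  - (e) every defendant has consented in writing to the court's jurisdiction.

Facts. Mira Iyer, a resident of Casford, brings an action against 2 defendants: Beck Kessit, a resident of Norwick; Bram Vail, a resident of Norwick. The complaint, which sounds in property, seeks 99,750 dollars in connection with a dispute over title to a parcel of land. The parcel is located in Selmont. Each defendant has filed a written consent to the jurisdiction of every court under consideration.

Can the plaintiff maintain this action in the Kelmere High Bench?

No

The Kelmere High Bench:
  (a) No defendant is a corporation. Nor does the 'unless' clause help: the claim is a property claim, not a contract claim. Fails.
  (b) The amount in controversy is USD 99,750, which meets the USD 5,000 floor, which satisfies one of the alternatives. Met.
  (c) The plaintiff resides in Casford, which is not Kelmere, so this disjunct is met. Condition met.
  (d) The claim is a property claim, not a tort claim — that alternative is enough. Met.
  (e) Every defendant has filed written consent. Satisfied.
  → At least one condition fails; no jurisdiction.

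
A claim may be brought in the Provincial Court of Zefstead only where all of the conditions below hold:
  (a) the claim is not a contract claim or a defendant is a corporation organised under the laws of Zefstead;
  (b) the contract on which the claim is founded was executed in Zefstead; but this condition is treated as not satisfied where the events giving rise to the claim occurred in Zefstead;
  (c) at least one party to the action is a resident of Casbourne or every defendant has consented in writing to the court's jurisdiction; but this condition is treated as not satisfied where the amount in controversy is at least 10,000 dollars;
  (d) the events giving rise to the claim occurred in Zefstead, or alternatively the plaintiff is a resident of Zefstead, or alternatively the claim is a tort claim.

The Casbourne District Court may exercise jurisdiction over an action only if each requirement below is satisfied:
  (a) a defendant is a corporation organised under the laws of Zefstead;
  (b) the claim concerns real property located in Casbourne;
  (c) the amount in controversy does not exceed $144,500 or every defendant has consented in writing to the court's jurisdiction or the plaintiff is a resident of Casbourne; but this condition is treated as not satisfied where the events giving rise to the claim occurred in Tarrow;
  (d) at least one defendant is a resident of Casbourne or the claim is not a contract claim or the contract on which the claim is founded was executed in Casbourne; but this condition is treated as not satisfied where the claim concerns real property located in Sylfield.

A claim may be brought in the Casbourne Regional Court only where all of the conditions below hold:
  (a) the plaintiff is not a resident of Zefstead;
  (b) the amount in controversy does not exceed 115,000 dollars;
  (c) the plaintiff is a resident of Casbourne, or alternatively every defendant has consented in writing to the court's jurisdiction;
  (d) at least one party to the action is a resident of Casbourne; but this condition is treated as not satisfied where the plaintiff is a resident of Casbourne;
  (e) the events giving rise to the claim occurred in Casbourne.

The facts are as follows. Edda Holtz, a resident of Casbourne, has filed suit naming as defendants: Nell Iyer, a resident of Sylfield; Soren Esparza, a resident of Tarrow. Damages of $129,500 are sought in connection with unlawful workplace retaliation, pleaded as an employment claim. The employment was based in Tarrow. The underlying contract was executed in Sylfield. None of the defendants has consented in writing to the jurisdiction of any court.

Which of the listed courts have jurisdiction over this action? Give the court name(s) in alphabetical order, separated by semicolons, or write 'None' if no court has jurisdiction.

The Provincial Court of Zefstead:
  (a) The claim is an employment claim, not a contract claim, which satisfies one of the alternatives. Satisfied.
  (b) The contract was executed in Sylfield, not Zefstead. Not satisfied.
  (c) Edda Holtz resides in Casbourne, so one alternative holds. But the amount in controversy is $129,500, which meets the $10,000 floor, triggering the carve-out and defeating this condition. Not satisfied.
  (d) The operative events occurred in Tarrow, not Zefstead; the plaintiff resides in Casbourne, not Zefstead; the claim is an employment claim, not a tort claim — none of the alternatives is met. Fails.
  → At least one condition fails; no jurisdiction.
The Casbourne District Court:
  (a) No defendant is a corporation. Fails.
  (b) The claim does not concern real property. Fails.
  (c) The amount in controversy is $129,500, within the USD 144,500 ceiling, which satisfies one of the alternatives. But the carve-out bites: the operative events occurred in Tarrow. Not met.
  (d) The claim is an employment claim, not a contract claim, which satisfies one of the alternatives. The exception is not triggered, since the claim does not concern real property. Satisfied.
  → No jurisdiction.
The Casbourne Regional Court:
  (a) The plaintiff resides in Casbourne, which is not Zefstead. Condition met.
  (b) The amount in controversy is $129,500, above the $115,000 ceiling. Fails.
  (c) The plaintiff resides in Casbourne, so one alternative holds. Met.
  (d) Edda Holtz resides in Casbourne. But the plaintiff resides in Casbourne, triggering the carve-out and defeating this condition. Fails.
  (e) The operative events occurred in Tarrow, not Casbourne. Not satisfied.
  → At least one condition fails; no jurisdiction.

None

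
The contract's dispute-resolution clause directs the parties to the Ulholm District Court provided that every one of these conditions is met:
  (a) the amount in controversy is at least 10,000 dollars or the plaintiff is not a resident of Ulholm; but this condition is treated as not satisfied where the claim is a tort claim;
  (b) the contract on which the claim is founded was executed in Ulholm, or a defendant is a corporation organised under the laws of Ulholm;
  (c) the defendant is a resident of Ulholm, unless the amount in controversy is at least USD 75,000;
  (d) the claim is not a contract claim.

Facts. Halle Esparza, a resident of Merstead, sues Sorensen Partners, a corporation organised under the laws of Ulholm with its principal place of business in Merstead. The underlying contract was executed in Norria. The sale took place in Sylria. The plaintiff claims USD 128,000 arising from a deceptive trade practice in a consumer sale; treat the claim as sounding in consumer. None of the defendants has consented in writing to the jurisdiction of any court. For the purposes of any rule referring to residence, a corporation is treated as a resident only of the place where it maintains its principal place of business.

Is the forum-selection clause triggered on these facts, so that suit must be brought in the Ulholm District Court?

The Ulholm District Court:
  (a) The amount in controversy is USD 128,000, which meets the 10,000 dollars floor, so this disjunct is met. And the carve-out is inapplicable — the claim is a consumer claim, not a tort claim. Condition met.
  (b) Sorensen Partners is organised under the laws of Ulholm, so this disjunct is met. Satisfied.
  (c) The defendant resides in Merstead, not Ulholm. The proviso rescues it, though: the amount in controversy is 128,000 dollars, which meets the $75,000 floor. Condition met.
  (d) The claim is a consumer claim, not a contract claim. Condition met.
  → The clause applies.

Yes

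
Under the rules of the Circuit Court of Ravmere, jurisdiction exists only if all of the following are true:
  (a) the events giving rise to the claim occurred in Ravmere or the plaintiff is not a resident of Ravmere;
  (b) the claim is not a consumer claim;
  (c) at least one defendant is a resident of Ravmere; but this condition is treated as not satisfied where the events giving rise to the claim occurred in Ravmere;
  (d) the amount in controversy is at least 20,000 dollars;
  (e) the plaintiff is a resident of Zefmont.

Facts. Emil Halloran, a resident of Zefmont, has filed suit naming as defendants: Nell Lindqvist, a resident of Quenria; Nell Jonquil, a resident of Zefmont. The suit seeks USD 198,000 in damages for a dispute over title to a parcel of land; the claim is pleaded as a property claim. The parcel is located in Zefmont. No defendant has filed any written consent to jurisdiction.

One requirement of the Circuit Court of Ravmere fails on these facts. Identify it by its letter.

The Circuit Court of Ravmere:
  (a) The plaintiff resides in Zefmont, which is not Ravmere — that alternative is enough. Condition met.
  (b) The claim is a property claim, not a consumer claim. Satisfied.
  (c) No defendant resides in Ravmere (they reside in Quenria, Zefmont). Fails.
  (d) The amount in controversy is 198,000 dollars, which meets the 20,000 dollars floor. Satisfied.
  (e) The plaintiff resides in Zefmont. Met.
Only condition (c) fails.

(c)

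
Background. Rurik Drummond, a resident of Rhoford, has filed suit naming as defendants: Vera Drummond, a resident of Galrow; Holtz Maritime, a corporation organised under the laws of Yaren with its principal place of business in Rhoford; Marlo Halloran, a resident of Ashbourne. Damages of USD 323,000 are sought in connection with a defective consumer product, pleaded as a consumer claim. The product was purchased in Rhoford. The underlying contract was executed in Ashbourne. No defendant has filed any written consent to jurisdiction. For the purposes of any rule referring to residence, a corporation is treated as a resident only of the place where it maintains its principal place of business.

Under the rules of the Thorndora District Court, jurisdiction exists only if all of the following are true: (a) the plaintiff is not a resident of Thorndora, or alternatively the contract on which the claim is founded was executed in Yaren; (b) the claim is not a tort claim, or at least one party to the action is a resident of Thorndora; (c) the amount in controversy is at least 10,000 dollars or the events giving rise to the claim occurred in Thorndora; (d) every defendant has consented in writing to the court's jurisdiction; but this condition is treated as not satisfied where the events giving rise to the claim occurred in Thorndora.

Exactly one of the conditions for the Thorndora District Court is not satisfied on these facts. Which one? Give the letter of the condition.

The Thorndora District Court:
  (a) The plaintiff resides in Rhoford, which is not Thorndora, so this disjunct is met. Satisfied.
  (b) The claim is a consumer claim, not a tort claim, so one alternative holds. Satisfied.
  (c) The amount in controversy is $323,000, which meets the USD 10,000 floor, so this disjunct is met. Condition met.
  (d) No such written consent has been filed. Fails.
Only condition (d) fails.

(d)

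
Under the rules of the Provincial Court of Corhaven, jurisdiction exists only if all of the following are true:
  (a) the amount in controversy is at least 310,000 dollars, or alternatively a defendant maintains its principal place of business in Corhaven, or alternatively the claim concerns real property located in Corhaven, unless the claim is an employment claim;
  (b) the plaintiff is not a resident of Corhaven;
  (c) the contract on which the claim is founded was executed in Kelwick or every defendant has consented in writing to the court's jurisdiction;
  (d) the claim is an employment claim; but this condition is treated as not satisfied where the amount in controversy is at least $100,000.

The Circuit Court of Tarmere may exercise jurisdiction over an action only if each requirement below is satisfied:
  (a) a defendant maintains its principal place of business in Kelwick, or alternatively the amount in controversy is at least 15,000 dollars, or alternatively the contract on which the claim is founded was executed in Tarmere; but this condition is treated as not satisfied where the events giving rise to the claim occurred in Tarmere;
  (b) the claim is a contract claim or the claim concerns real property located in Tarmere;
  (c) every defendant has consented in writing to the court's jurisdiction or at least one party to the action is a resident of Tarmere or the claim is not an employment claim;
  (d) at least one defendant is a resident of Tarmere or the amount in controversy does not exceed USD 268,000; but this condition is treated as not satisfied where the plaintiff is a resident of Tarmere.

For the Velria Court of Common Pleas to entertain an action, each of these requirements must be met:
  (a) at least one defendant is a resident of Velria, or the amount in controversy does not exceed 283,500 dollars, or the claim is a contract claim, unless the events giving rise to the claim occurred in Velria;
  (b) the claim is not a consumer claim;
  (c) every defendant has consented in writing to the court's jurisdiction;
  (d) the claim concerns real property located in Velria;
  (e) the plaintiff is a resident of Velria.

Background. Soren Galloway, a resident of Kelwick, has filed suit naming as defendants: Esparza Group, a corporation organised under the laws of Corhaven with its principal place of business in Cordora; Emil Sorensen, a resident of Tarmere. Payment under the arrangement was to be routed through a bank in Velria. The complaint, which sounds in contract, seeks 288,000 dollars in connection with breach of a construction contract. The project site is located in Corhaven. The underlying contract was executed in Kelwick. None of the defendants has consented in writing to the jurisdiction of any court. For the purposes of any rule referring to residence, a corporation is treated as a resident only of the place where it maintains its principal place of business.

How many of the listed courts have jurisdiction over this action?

1

The Provincial Court of Corhaven:
  (a) The amount in controversy is $288,000, below the 310,000 dollars floor; the corporate defendant(s) have their principal place of business in Cordora, not Corhaven; the claim does not concern real property — every alternative fails. And the claim is a contract claim, not an employment claim, so the proviso does not save it. Condition not met.
  (b) The plaintiff resides in Kelwick, which is not Corhaven. Satisfied.
  (c) The contract was executed in Kelwick, so one alternative holds. Met.
  (d) The claim is a contract claim, not an employment claim. Condition not met.
  → No jurisdiction.
The Circuit Court of Tarmere:
  (a) The amount in controversy is $288,000, which meets the USD 15,000 floor, which satisfies one of the alternatives. And the carve-out is inapplicable — the operative events occurred in Corhaven, not Tarmere. Condition met.
  (b) The claim is a contract claim, which satisfies one of the alternatives. Satisfied.
  (c) Emil Sorensen resides in Tarmere, which satisfies one of the alternatives. Satisfied.
  (d) Emil Sorensen resides in Tarmere, so one alternative holds. The carve-out does not apply: the plaintiff resides in Kelwick, not Tarmere. Satisfied.
  → The court has jurisdiction.
The Velria Court of Common Pleas:
  (a) The claim is a contract claim, which satisfies one of the alternatives. Condition met.
  (b) The claim is a contract claim, not a consumer claim. Satisfied.
  (c) No such written consent has been filed. Not met.
  (d) The claim does not concern real property. Not satisfied.
  (e) The plaintiff resides in Kelwick, not Velria. Fails.
  → No jurisdiction.
Courts with jurisdiction: the Circuit Court of Tarmere — 1 in total.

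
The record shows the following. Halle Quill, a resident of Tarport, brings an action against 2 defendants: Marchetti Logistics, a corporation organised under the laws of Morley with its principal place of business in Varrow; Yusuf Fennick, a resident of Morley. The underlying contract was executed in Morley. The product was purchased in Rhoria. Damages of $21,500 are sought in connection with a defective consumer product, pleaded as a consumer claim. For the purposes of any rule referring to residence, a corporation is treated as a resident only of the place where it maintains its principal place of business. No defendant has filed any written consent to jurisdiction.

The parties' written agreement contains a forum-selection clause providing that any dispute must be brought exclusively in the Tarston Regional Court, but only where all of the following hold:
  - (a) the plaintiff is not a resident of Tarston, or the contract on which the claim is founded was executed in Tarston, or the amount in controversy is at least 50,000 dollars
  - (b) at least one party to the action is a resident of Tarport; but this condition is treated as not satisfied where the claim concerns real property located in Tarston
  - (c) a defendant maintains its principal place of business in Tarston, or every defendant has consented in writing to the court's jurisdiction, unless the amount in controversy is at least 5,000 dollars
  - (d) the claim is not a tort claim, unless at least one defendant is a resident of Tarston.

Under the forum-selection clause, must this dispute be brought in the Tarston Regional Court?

Yes

The Tarston Regional Court:
  (a) The plaintiff resides in Tarport, which is not Tarston, which satisfies one of the alternatives. Satisfied.
  (b) Halle Quill resides in Tarport. The carve-out does not apply: the claim does not concern real property. Met.
  (c) The corporate defendant(s) have their principal place of business in Varrow, not Tarston; no such written consent has been filed — every alternative fails. The proviso rescues it, though: the amount in controversy is 21,500 dollars, which meets the 5,000 dollars floor. Condition met.
  (d) The claim is a consumer claim, not a tort claim. Satisfied.
  → Forum clause is triggered.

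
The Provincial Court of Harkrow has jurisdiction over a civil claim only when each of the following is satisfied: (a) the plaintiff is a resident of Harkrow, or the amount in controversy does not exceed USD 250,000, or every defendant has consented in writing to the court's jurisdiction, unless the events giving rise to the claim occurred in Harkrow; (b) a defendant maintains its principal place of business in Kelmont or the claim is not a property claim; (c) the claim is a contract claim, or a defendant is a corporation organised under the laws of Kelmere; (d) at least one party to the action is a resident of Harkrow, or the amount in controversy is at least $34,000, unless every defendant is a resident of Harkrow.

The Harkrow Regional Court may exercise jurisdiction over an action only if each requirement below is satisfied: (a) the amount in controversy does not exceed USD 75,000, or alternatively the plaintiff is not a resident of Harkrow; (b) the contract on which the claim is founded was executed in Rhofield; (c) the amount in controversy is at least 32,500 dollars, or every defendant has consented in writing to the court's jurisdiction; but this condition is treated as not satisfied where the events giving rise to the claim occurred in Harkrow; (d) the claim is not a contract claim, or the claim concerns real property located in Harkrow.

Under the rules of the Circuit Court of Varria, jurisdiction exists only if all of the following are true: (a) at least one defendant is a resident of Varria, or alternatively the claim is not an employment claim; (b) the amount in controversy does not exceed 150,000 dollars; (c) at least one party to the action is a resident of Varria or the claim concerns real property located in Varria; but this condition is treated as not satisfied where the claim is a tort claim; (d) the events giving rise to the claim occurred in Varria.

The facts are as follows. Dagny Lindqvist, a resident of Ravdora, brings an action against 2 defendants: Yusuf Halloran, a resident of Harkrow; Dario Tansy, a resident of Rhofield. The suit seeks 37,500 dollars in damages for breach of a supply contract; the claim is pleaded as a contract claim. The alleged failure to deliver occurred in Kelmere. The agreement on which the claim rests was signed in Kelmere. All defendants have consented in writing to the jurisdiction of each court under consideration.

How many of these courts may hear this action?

The Provincial Court of Harkrow:
  (a) The amount in controversy is 37,500 dollars, within the $250,000 ceiling, which satisfies one of the alternatives. Satisfied.
  (b) The claim is a contract claim, not a property claim, so one alternative holds. Condition met.
  (c) The claim is a contract claim, so one alternative holds. Condition met.
  (d) Yusuf Halloran resides in Harkrow, which satisfies one of the alternatives. Met.
  → Jurisdiction lies.
The Harkrow Regional Court:
  (a) The amount in controversy is 37,500 dollars, within the $75,000 ceiling, which satisfies one of the alternatives. Satisfied.
  (b) The contract was executed in Kelmere, not Rhofield. Not met.
  (c) The amount in controversy is USD 37,500, which meets the $32,500 floor, so one alternative holds. And the carve-out is inapplicable — the operative events occurred in Kelmere, not Harkrow. Condition met.
  (d) The claim is a contract claim; the claim does not concern real property — every alternative fails. Not satisfied.
  → Not every requirement is met — no jurisdiction.
The Circuit Court of Varria:
  (a) The claim is a contract claim, not an employment claim, so this disjunct is met. Satisfied.
  (b) The amount in controversy is USD 37,500, within the USD 150,000 ceiling. Condition met.
  (c) No party resides in Varria; the claim does not concern real property — every alternative fails. Not satisfied.
  (d) The operative events occurred in Kelmere, not Varria. Condition not met.
  → Not every requirement is met — no jurisdiction.
Courts with jurisdiction: the Provincial Court of Harkrow — 1 in total.

1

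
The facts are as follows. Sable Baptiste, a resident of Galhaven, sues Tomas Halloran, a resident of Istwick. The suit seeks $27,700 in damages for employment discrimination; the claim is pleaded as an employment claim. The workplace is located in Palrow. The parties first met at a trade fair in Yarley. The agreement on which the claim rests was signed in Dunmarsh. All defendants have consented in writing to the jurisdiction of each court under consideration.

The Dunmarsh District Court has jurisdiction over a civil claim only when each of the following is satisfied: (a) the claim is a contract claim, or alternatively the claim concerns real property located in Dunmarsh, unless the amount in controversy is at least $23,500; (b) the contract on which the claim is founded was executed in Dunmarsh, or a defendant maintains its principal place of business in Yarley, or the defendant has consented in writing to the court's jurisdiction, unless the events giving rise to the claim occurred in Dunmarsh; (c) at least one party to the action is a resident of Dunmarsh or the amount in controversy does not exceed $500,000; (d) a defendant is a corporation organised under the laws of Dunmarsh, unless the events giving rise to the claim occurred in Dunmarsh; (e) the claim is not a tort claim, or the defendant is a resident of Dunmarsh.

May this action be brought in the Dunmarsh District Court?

No

The Dunmarsh District Court:
  (a) The claim is an employment claim, not a contract claim; the claim does not concern real property — no alternative holds. However, the amount in controversy is $27,700, which meets the $23,500 floor, so the 'unless' proviso supplies this condition. Satisfied.
  (b) The contract was executed in Dunmarsh, which satisfies one of the alternatives. Met.
  (c) The amount in controversy is $27,700, within the USD 500,000 ceiling — that alternative is enough. Satisfied.
  (d) No defendant is a corporation. The proviso offers no rescue either, since the operative events occurred in Palrow, not Dunmarsh. Not met.
  (e) The claim is an employment claim, not a tort claim — that alternative is enough. Satisfied.
  → Not every requirement is met — no jurisdiction.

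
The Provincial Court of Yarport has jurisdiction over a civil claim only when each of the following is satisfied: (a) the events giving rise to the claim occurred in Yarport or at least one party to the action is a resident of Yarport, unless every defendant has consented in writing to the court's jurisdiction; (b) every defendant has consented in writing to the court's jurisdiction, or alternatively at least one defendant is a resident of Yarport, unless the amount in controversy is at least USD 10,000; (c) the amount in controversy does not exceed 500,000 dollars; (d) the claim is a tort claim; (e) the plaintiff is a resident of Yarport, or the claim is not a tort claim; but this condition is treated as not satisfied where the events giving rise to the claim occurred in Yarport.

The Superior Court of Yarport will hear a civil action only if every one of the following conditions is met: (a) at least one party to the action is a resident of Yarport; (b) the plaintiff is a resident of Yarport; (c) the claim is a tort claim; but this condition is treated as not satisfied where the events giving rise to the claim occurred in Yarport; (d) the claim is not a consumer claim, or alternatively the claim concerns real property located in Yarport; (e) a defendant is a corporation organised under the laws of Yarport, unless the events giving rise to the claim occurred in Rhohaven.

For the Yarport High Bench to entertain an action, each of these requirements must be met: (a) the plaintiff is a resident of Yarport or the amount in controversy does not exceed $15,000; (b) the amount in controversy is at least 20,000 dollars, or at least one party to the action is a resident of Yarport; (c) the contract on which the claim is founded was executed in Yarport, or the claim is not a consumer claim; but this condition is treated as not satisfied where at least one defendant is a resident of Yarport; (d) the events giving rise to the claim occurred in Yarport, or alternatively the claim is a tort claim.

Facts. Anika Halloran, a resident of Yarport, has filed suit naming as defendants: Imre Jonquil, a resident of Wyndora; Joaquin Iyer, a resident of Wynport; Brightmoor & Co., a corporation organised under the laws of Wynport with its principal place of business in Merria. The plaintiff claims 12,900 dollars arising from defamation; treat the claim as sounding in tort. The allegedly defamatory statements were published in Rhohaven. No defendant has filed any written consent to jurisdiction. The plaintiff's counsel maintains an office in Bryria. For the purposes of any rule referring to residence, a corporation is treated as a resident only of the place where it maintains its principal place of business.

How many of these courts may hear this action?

3

The Provincial Court of Yarport:
  (a) Anika Halloran resides in Yarport — that alternative is enough. Satisfied.
  (b) No such written consent has been filed; no defendant resides in Yarport (they reside in Wyndora, Wynport, Merria) — every alternative fails. However, the amount in controversy is $12,900, which meets the 10,000 dollars floor, so the 'unless' proviso supplies this condition. Condition met.
  (c) The amount in controversy is $12,900, within the 500,000 dollars ceiling. Satisfied.
  (d) The claim is a tort claim. Condition met.
  (e) The plaintiff resides in Yarport, which satisfies one of the alternatives. The exception is not triggered, since the operative events occurred in Rhohaven, not Yarport. Condition met.
  → Every requirement is satisfied — jurisdiction.
The Superior Court of Yarport:
  (a) Anika Halloran resides in Yarport. Met.
  (b) The plaintiff resides in Yarport. Met.
  (c) The claim is a tort claim. And the carve-out is inapplicable — the operative events occurred in Rhohaven, not Yarport. Satisfied.
  (d) The claim is a tort claim, not a consumer claim, so this disjunct is met. Condition met.
  (e) The corporate defendant(s) are organised in Wynport, not Yarport. However, the operative events occurred in Rhohaven, so the 'unless' proviso supplies this condition. Condition met.
  → Every requirement is satisfied — jurisdiction.
The Yarport High Bench:
  (a) The plaintiff resides in Yarport, which satisfies one of the alternatives. Met.
  (b) Anika Halloran resides in Yarport, so this disjunct is met. Met.
  (c) The claim is a tort claim, not a consumer claim, so one alternative holds. And the carve-out is inapplicable — no defendant resides in Yarport (they reside in Wyndora, Wynport, Merria). Satisfied.
  (d) The claim is a tort claim — that alternative is enough. Condition met.
  → Every requirement is satisfied — jurisdiction.
Courts with jurisdiction: the Provincial Court of Yarport, the Superior Court of Yarport, the Yarport High Bench — 3 in total.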